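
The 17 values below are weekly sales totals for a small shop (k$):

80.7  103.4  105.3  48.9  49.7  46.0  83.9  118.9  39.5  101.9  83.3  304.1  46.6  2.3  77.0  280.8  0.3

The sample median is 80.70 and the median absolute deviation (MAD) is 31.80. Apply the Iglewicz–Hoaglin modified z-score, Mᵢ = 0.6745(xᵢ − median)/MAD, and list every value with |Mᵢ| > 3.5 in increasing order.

280.8, 304.1

|Mᵢ| > 3.5 ⇔ |xᵢ − 80.70| > 3.5·31.80/0.6745 = 165.01.
So outliers lie outside [-84.31, 245.71].
280.8: M = 4.24 → outlier.
304.1: M = 4.74 → outlier.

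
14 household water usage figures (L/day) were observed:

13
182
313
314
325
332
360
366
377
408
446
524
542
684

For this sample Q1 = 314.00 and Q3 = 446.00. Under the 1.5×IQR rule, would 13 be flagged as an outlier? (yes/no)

IQR = Q3 − Q1 = 446.00 − 314.00 = 132.00.
Lower fence = Q1 − 1.5·IQR = 314.00 − 198.00 = 116.00.
Upper fence = Q3 + 1.5·IQR = 446.00 + 198.00 = 644.00.
13 lies below the lower fence.

yes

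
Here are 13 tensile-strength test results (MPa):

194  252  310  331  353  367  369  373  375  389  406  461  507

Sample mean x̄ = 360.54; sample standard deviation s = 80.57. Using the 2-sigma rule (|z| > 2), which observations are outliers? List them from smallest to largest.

Cutoffs at x̄ ± 2s: 360.54 ± 2·80.57 = [199.40, 521.68].
194: z = -2.07, |z| > 2 → outlier.
Every other value lies within [199.40, 521.68].

194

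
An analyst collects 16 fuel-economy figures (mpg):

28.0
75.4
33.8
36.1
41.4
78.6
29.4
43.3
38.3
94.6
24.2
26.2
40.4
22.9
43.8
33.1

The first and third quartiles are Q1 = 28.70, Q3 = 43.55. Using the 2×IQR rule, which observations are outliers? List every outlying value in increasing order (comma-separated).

75.4, 78.6, 94.6

IQR = Q3 − Q1 = 43.55 − 28.70 = 14.85.
Lower fence = Q1 − 2·IQR = 28.70 − 29.70 = -1.00.
Upper fence = Q3 + 2·IQR = 43.55 + 29.70 = 73.25.
75.4 > 73.25 → outlier.
78.6 > 73.25 → outlier.
94.6 > 73.25 → outlier.
All remaining values lie within [-1.00, 73.25].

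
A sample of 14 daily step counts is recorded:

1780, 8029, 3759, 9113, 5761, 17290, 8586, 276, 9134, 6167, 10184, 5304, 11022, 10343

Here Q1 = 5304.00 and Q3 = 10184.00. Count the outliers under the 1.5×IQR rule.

0

IQR = 4880.00; fences at 5304.00 − 7320.00 = -2016.00 and 10184.00 + 7320.00 = 17504.00.
Every value lies within the cutoffs.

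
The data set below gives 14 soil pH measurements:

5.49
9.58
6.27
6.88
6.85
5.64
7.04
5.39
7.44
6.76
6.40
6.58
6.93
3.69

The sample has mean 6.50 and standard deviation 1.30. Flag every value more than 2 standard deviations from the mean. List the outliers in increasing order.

3.69, 9.58

Cutoffs at x̄ ± 2s: 6.50 ± 2·1.30 = [3.90, 9.10].
3.69: z = -2.16, |z| > 2 → outlier.
9.58: z = 2.37, |z| > 2 → outlier.
Every other value lies within [3.90, 9.10].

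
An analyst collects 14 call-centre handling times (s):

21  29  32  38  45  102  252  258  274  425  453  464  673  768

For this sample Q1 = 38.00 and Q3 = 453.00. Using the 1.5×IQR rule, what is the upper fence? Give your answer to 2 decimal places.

1075.50

IQR = Q3 − Q1 = 453.00 − 38.00 = 415.00.
Lower fence = Q1 − 1.5·IQR = 38.00 − 622.50 = -584.50.
Upper fence = Q3 + 1.5·IQR = 453.00 + 622.50 = 1075.50.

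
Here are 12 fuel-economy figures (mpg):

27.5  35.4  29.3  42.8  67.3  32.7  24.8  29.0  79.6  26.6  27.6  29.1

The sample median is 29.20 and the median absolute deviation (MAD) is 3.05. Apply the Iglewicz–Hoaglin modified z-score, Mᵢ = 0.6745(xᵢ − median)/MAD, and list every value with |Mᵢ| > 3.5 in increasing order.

67.3, 79.6

|Mᵢ| > 3.5 ⇔ |xᵢ − 29.20| > 3.5·3.05/0.6745 = 15.83.
So outliers lie outside [13.37, 45.03].
67.3: M = 8.43 → outlier.
79.6: M = 11.15 → outlier.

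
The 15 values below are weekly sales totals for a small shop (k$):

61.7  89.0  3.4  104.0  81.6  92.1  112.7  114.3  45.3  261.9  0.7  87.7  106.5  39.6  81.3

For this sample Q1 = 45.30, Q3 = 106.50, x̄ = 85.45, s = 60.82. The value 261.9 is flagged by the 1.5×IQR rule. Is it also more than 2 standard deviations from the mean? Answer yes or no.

yes

z = (261.9 − 85.45) / 60.82 = 2.90.
|z| = 2.90 > 2.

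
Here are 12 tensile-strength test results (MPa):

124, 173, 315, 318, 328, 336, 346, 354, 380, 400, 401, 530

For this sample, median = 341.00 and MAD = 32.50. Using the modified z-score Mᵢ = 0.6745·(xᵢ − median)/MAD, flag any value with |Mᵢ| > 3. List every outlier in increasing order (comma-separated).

|Mᵢ| > 3 ⇔ |xᵢ − 341.00| > 3·32.50/0.6745 = 144.55.
So outliers lie outside [196.45, 485.55].
124: M = -4.50 → outlier.
173: M = -3.49 → outlier.
530: M = 3.92 → outlier.

124, 173, 530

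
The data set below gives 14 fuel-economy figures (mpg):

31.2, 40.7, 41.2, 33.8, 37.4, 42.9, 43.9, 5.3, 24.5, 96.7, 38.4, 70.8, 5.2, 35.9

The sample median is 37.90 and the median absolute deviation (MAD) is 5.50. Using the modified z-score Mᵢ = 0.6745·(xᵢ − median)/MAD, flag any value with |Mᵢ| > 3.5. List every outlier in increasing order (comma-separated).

|Mᵢ| > 3.5 ⇔ |xᵢ − 37.90| > 3.5·5.50/0.6745 = 28.54.
So outliers lie outside [9.36, 66.44].
5.2: M = -4.01 → outlier.
5.3: M = -4.00 → outlier.
70.8: M = 4.03 → outlier.
96.7: M = 7.21 → outlier.

5.2, 5.3, 70.8, 96.7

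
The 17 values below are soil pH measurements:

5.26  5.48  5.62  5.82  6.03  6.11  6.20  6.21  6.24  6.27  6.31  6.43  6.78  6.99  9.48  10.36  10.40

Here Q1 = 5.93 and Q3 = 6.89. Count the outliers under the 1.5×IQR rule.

IQR = 0.96; fences at 5.93 − 1.44 = 4.49 and 6.89 + 1.44 = 8.33.
Outside the cutoffs: 9.48, 10.36, 10.40.

3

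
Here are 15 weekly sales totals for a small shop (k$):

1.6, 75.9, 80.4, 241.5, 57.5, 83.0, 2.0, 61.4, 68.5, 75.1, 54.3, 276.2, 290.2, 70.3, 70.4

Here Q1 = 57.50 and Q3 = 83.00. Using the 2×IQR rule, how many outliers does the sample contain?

IQR = 25.50; fences at 57.50 − 51.00 = 6.50 and 83.00 + 51.00 = 134.00.
Outside the cutoffs: 1.6, 2.0, 241.5, 276.2, 290.2.

5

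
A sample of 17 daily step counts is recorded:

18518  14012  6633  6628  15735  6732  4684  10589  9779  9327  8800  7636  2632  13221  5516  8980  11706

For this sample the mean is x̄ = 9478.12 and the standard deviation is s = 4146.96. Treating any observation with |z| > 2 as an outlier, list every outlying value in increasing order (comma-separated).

Cutoffs at x̄ ± 2s: 9478.12 ± 2·4146.96 = [1184.20, 17772.04].
18518: z = 2.18, |z| > 2 → outlier.
Every other value lies within [1184.20, 17772.04].

18518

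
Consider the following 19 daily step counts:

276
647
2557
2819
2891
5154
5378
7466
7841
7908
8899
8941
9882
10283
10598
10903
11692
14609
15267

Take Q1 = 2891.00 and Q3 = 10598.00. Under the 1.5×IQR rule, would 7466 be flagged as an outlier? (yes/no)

no

IQR = Q3 − Q1 = 10598.00 − 2891.00 = 7707.00.
Lower fence = Q1 − 1.5·IQR = 2891.00 − 11560.50 = -8669.50.
Upper fence = Q3 + 1.5·IQR = 10598.00 + 11560.50 = 22158.50.
7466 lies within [-8669.50, 22158.50].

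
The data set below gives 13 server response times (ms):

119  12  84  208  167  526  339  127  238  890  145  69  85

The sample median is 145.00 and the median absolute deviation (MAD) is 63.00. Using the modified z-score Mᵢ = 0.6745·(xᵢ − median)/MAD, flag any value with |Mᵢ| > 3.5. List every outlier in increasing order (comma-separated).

|Mᵢ| > 3.5 ⇔ |xᵢ − 145.00| > 3.5·63.00/0.6745 = 326.91.
So outliers lie outside [-181.91, 471.91].
526: M = 4.08 → outlier.
890: M = 7.98 → outlier.

526, 890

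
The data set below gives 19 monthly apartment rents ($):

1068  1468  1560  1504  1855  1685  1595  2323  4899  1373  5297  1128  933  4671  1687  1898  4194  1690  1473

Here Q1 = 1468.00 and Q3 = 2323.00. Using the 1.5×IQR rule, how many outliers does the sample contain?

IQR = 855.00; fences at 1468.00 − 1282.50 = 185.50 and 2323.00 + 1282.50 = 3605.50.
Outside the cutoffs: 4194, 4671, 4899, 5297.

4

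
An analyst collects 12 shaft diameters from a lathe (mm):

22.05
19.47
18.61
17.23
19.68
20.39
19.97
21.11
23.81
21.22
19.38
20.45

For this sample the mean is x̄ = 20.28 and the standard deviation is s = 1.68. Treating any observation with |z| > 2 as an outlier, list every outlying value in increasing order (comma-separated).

Cutoffs at x̄ ± 2s: 20.28 ± 2·1.68 = [16.92, 23.64].
23.81: z = 2.10, |z| > 2 → outlier.
Every other value lies within [16.92, 23.64].

23.81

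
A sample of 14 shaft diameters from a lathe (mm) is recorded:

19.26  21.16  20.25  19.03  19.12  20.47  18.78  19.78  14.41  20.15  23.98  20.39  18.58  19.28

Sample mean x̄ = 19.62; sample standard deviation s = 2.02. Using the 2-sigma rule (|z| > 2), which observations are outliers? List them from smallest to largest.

Cutoffs at x̄ ± 2s: 19.62 ± 2·2.02 = [15.58, 23.66].
14.41: z = -2.58, |z| > 2 → outlier.
23.98: z = 2.16, |z| > 2 → outlier.
Every other value lies within [15.58, 23.66].

14.41, 23.98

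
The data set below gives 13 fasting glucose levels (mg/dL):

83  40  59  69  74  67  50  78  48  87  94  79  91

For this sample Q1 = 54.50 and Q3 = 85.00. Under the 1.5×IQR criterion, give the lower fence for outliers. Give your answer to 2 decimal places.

IQR = Q3 − Q1 = 85.00 − 54.50 = 30.50.
Lower fence = Q1 − 1.5·IQR = 54.50 − 45.75 = 8.75.
Upper fence = Q3 + 1.5·IQR = 85.00 + 45.75 = 130.75.

8.75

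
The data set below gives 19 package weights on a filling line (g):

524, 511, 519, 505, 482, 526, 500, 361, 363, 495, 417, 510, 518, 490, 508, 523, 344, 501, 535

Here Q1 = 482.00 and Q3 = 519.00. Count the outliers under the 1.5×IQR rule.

IQR = 37.00; fences at 482.00 − 55.50 = 426.50 and 519.00 + 55.50 = 574.50.
Outside the cutoffs: 344, 361, 363, 417.

4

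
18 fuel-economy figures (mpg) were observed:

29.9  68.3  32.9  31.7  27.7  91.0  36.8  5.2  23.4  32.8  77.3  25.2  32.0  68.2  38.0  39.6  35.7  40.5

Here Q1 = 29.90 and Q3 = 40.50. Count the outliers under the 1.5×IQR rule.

5

IQR = 10.60; fences at 29.90 − 15.90 = 14.00 and 40.50 + 15.90 = 56.40.
Outside the cutoffs: 5.2, 68.2, 68.3, 77.3, 91.0.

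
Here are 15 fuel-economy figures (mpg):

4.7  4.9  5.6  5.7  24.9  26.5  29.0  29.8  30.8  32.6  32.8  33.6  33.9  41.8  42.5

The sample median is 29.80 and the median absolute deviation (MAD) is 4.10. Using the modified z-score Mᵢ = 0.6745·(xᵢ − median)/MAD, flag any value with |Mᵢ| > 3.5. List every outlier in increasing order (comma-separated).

|Mᵢ| > 3.5 ⇔ |xᵢ − 29.80| > 3.5·4.10/0.6745 = 21.28.
So outliers lie outside [8.52, 51.08].
4.7: M = -4.13 → outlier.
4.9: M = -4.10 → outlier.
5.6: M = -3.98 → outlier.
5.7: M = -3.96 → outlier.

4.7, 4.9, 5.6, 5.7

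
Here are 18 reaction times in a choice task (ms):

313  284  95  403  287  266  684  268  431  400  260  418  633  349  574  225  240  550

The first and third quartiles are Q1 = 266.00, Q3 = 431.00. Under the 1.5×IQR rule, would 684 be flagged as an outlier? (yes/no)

IQR = Q3 − Q1 = 431.00 − 266.00 = 165.00.
Lower fence = Q1 − 1.5·IQR = 266.00 − 247.50 = 18.50.
Upper fence = Q3 + 1.5·IQR = 431.00 + 247.50 = 678.50.
684 lies above the upper fence.

yes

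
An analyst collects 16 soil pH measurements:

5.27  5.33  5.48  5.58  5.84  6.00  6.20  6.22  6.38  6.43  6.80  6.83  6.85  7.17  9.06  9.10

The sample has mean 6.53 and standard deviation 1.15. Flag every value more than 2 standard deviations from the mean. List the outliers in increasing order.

9.06, 9.10

Cutoffs at x̄ ± 2s: 6.53 ± 2·1.15 = [4.23, 8.83].
9.06: z = 2.20, |z| > 2 → outlier.
9.10: z = 2.23, |z| > 2 → outlier.
Every other value lies within [4.23, 8.83].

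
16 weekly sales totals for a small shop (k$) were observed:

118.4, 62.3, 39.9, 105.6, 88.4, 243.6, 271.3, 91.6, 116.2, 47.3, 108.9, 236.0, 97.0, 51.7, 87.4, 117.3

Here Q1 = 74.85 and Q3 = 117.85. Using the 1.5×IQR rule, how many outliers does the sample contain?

3

IQR = 43.00; fences at 74.85 − 64.50 = 10.35 and 117.85 + 64.50 = 182.35.
Outside the cutoffs: 236.0, 243.6, 271.3.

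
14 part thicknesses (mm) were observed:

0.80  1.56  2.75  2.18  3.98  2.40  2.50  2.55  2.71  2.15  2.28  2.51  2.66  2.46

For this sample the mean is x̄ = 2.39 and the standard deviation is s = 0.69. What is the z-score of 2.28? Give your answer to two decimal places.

z = (2.28 − 2.39) / 0.69 = -0.16.

-0.16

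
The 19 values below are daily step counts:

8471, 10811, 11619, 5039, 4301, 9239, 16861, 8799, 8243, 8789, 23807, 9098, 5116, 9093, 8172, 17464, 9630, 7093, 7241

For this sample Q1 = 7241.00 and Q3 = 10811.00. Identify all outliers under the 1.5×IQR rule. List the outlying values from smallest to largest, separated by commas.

16861, 17464, 23807

IQR = Q3 − Q1 = 10811.00 − 7241.00 = 3570.00.
Lower fence = Q1 − 1.5·IQR = 7241.00 − 5355.00 = 1886.00.
Upper fence = Q3 + 1.5·IQR = 10811.00 + 5355.00 = 16166.00.
16861 > 16166.00 → outlier.
17464 > 16166.00 → outlier.
23807 > 16166.00 → outlier.
All remaining values lie within [1886.00, 16166.00].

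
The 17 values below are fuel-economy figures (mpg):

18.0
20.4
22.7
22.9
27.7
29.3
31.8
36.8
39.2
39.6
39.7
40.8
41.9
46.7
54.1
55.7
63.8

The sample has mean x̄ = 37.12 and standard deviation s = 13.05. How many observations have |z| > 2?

1

Cutoffs: x̄ ± 2s = [11.02, 63.22].
Outside the cutoffs: 63.8.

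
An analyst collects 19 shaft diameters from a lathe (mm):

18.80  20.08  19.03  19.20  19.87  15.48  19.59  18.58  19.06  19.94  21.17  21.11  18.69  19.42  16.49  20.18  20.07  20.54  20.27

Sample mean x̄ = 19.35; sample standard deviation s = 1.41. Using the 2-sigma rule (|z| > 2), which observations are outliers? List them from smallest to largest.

Cutoffs at x̄ ± 2s: 19.35 ± 2·1.41 = [16.53, 22.17].
15.48: z = -2.74, |z| > 2 → outlier.
16.49: z = -2.03, |z| > 2 → outlier.
Every other value lies within [16.53, 22.17].

15.48, 16.49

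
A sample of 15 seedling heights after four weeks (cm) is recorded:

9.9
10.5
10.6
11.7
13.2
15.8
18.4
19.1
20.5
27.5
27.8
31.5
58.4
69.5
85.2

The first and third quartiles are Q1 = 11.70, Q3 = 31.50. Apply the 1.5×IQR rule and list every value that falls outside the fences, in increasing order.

IQR = Q3 − Q1 = 31.50 − 11.70 = 19.80.
Lower fence = Q1 − 1.5·IQR = 11.70 − 29.70 = -18.00.
Upper fence = Q3 + 1.5·IQR = 31.50 + 29.70 = 61.20.
69.5 > 61.20 → outlier.
85.2 > 61.20 → outlier.
All remaining values lie within [-18.00, 61.20].

69.5, 85.2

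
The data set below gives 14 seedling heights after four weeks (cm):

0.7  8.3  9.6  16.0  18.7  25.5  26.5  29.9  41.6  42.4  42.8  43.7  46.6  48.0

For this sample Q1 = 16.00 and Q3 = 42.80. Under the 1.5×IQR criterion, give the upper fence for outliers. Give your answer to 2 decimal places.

IQR = Q3 − Q1 = 42.80 − 16.00 = 26.80.
Lower fence = Q1 − 1.5·IQR = 16.00 − 40.20 = -24.20.
Upper fence = Q3 + 1.5·IQR = 42.80 + 40.20 = 83.00.

83.00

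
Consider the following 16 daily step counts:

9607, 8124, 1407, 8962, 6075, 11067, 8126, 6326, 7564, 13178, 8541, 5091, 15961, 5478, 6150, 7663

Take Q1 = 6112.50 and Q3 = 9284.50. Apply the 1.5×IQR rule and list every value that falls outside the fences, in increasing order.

IQR = Q3 − Q1 = 9284.50 − 6112.50 = 3172.00.
Lower fence = Q1 − 1.5·IQR = 6112.50 − 4758.00 = 1354.50.
Upper fence = Q3 + 1.5·IQR = 9284.50 + 4758.00 = 14042.50.
15961 > 14042.50 → outlier.
All remaining values lie within [1354.50, 14042.50].

15961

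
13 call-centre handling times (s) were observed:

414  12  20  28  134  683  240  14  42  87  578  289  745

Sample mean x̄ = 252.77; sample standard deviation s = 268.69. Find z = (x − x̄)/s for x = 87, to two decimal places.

-0.62

z = (87 − 252.77) / 268.69 = -0.62.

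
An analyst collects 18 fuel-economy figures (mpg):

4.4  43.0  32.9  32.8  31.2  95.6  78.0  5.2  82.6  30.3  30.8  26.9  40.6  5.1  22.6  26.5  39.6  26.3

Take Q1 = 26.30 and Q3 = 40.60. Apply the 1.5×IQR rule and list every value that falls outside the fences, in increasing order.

4.4, 78.0, 82.6, 95.6

IQR = Q3 − Q1 = 40.60 − 26.30 = 14.30.
Lower fence = Q1 − 1.5·IQR = 26.30 − 21.45 = 4.85.
Upper fence = Q3 + 1.5·IQR = 40.60 + 21.45 = 62.05.
4.4 < 4.85 → outlier.
78.0 > 62.05 → outlier.
82.6 > 62.05 → outlier.
95.6 > 62.05 → outlier.
All remaining values lie within [4.85, 62.05].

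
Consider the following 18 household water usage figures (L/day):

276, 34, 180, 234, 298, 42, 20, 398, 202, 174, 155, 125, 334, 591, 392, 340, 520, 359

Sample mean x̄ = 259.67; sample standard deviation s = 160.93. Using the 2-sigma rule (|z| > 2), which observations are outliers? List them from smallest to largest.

Cutoffs at x̄ ± 2s: 259.67 ± 2·160.93 = [-62.19, 581.53].
591: z = 2.06, |z| > 2 → outlier.
Every other value lies within [-62.19, 581.53].

591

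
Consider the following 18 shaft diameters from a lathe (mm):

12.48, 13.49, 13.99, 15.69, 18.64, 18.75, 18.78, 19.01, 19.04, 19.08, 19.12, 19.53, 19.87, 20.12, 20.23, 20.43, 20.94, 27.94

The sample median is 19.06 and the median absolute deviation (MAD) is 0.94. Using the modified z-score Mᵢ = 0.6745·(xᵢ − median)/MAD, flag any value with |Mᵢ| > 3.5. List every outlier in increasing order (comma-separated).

12.48, 13.49, 13.99, 27.94

|Mᵢ| > 3.5 ⇔ |xᵢ − 19.06| > 3.5·0.94/0.6745 = 4.88.
So outliers lie outside [14.18, 23.94].
12.48: M = -4.72 → outlier.
13.49: M = -4.00 → outlier.
13.99: M = -3.64 → outlier.
27.94: M = 6.37 → outlier.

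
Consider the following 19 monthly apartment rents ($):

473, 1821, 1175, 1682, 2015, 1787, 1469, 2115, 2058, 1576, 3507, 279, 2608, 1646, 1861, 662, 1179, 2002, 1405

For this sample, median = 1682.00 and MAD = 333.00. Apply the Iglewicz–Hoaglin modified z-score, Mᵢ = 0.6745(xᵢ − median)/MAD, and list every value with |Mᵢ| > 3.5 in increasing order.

|Mᵢ| > 3.5 ⇔ |xᵢ − 1682.00| > 3.5·333.00/0.6745 = 1727.95.
So outliers lie outside [-45.95, 3409.95].
3507: M = 3.70 → outlier.

3507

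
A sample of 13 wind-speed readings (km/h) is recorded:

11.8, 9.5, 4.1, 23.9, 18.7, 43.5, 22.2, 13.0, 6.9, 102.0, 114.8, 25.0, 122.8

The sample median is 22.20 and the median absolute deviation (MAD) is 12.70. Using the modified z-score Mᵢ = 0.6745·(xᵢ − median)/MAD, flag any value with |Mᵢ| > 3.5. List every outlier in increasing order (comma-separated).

|Mᵢ| > 3.5 ⇔ |xᵢ − 22.20| > 3.5·12.70/0.6745 = 65.90.
So outliers lie outside [-43.70, 88.10].
102.0: M = 4.24 → outlier.
114.8: M = 4.92 → outlier.
122.8: M = 5.34 → outlier.

102.0, 114.8, 122.8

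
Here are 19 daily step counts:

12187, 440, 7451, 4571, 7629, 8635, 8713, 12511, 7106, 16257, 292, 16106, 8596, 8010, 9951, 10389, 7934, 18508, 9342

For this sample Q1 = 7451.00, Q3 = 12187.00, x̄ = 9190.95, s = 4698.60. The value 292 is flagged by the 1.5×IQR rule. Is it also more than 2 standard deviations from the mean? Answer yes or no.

z = (292 − 9190.95) / 4698.60 = -1.89.
|z| = 1.89 ≤ 2.

no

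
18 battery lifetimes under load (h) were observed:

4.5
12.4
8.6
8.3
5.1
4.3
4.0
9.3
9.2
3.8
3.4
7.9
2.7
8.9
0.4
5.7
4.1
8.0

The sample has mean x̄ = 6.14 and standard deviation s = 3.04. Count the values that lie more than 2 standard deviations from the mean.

1

Cutoffs: x̄ ± 2s = [0.06, 12.22].
Outside the cutoffs: 12.4.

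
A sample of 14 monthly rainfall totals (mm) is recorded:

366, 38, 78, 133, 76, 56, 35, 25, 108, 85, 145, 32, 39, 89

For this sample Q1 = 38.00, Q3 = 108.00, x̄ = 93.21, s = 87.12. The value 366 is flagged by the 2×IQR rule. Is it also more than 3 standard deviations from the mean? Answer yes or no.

z = (366 − 93.21) / 87.12 = 3.13.
|z| = 3.13 > 3.

yes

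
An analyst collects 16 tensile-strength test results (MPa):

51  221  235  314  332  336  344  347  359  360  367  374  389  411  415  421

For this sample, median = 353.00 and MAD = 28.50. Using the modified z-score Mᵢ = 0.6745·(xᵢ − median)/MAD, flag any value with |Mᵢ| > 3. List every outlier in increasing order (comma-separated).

51, 221

|Mᵢ| > 3 ⇔ |xᵢ − 353.00| > 3·28.50/0.6745 = 126.76.
So outliers lie outside [226.24, 479.76].
51: M = -7.15 → outlier.
221: M = -3.12 → outlier.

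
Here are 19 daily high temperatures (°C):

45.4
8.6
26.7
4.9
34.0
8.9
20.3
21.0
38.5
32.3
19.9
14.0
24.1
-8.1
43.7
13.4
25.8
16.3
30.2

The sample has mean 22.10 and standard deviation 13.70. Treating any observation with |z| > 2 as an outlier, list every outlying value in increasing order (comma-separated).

-8.1

Cutoffs at x̄ ± 2s: 22.10 ± 2·13.70 = [-5.30, 49.50].
-8.1: z = -2.20, |z| > 2 → outlier.
Every other value lies within [-5.30, 49.50].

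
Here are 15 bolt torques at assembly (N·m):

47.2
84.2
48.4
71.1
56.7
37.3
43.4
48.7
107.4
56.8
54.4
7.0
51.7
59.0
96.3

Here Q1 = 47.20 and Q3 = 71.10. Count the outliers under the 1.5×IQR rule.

IQR = 23.90; fences at 47.20 − 35.85 = 11.35 and 71.10 + 35.85 = 106.95.
Outside the cutoffs: 7.0, 107.4.

2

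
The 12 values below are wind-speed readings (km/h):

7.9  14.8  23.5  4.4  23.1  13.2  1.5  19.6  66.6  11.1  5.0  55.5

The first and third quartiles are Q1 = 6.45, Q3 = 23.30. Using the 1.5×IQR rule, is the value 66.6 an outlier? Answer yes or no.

yes

IQR = Q3 − Q1 = 23.30 − 6.45 = 16.85.
Lower fence = Q1 − 1.5·IQR = 6.45 − 25.275 = -18.825.
Upper fence = Q3 + 1.5·IQR = 23.30 + 25.275 = 48.575.
66.6 lies above the upper fence.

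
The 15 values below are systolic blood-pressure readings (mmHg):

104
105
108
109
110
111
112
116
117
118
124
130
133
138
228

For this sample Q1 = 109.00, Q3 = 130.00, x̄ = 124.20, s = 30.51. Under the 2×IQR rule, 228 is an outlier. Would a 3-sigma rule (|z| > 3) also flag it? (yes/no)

z = (228 − 124.20) / 30.51 = 3.40.
|z| = 3.40 > 3.

yes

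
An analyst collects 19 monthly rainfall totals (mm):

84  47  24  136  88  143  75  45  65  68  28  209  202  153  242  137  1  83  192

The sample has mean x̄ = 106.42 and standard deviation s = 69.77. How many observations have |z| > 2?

0

Cutoffs: x̄ ± 2s = [-33.12, 245.96].
Every value lies within the cutoffs.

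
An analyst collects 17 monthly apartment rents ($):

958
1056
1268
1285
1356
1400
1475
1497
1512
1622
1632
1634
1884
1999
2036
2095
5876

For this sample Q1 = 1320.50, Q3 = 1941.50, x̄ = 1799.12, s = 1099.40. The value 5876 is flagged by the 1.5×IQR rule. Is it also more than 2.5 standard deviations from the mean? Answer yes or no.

z = (5876 − 1799.12) / 1099.40 = 3.71.
|z| = 3.71 > 2.5.

yes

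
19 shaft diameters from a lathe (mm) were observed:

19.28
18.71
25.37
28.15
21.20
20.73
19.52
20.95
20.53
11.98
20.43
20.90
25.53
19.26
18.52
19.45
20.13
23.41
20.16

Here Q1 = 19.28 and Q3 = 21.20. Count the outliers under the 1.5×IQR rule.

4

IQR = 1.92; fences at 19.28 − 2.88 = 16.40 and 21.20 + 2.88 = 24.08.
Outside the cutoffs: 11.98, 25.37, 25.53, 28.15.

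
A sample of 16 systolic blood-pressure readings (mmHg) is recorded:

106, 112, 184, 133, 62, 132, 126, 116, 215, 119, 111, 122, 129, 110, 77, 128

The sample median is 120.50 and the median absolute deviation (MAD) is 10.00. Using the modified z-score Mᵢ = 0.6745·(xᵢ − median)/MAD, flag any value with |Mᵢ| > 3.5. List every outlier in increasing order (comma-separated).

|Mᵢ| > 3.5 ⇔ |xᵢ − 120.50| > 3.5·10.00/0.6745 = 51.89.
So outliers lie outside [68.61, 172.39].
62: M = -3.95 → outlier.
184: M = 4.28 → outlier.
215: M = 6.37 → outlier.

62, 184, 215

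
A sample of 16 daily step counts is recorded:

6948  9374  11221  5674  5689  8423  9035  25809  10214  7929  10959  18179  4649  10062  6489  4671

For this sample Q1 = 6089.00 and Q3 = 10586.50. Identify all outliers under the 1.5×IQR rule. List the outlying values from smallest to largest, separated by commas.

IQR = Q3 − Q1 = 10586.50 − 6089.00 = 4497.50.
Lower fence = Q1 − 1.5·IQR = 6089.00 − 6746.25 = -657.25.
Upper fence = Q3 + 1.5·IQR = 10586.50 + 6746.25 = 17332.75.
18179 > 17332.75 → outlier.
25809 > 17332.75 → outlier.
All remaining values lie within [-657.25, 17332.75].

18179, 25809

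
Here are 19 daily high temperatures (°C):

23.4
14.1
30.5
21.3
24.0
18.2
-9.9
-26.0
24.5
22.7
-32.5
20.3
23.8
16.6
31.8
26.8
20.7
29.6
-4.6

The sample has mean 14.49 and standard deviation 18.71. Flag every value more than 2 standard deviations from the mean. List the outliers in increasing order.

Cutoffs at x̄ ± 2s: 14.49 ± 2·18.71 = [-22.93, 51.91].
-32.5: z = -2.51, |z| > 2 → outlier.
-26.0: z = -2.16, |z| > 2 → outlier.
Every other value lies within [-22.93, 51.91].

-32.5, -26.0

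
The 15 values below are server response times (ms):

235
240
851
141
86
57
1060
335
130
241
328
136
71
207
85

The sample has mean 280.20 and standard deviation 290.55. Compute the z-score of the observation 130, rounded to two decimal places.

-0.52

z = (130 − 280.20) / 290.55 = -0.52.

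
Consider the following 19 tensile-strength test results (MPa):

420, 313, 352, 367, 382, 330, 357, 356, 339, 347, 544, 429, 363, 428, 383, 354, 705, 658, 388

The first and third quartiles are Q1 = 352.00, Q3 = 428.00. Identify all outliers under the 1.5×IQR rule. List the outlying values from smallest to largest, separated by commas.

IQR = Q3 − Q1 = 428.00 − 352.00 = 76.00.
Lower fence = Q1 − 1.5·IQR = 352.00 − 114.00 = 238.00.
Upper fence = Q3 + 1.5·IQR = 428.00 + 114.00 = 542.00.
544 > 542.00 → outlier.
658 > 542.00 → outlier.
705 > 542.00 → outlier.
All remaining values lie within [238.00, 542.00].

544, 658, 705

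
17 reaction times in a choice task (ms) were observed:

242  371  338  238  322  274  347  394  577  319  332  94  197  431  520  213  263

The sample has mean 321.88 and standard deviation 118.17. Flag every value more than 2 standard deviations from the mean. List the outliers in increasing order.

Cutoffs at x̄ ± 2s: 321.88 ± 2·118.17 = [85.54, 558.22].
577: z = 2.16, |z| > 2 → outlier.
Every other value lies within [85.54, 558.22].

577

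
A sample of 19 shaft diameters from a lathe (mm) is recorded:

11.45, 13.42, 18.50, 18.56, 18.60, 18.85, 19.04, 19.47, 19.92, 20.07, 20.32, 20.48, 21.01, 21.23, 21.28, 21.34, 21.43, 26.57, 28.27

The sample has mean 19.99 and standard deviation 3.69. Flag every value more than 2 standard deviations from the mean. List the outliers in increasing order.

11.45, 28.27

Cutoffs at x̄ ± 2s: 19.99 ± 2·3.69 = [12.61, 27.37].
11.45: z = -2.31, |z| > 2 → outlier.
28.27: z = 2.24, |z| > 2 → outlier.
Every other value lies within [12.61, 27.37].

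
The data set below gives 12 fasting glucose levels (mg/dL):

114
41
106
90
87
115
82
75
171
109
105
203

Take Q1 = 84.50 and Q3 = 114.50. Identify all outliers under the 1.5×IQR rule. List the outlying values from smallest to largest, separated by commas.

171, 203

IQR = Q3 − Q1 = 114.50 − 84.50 = 30.00.
Lower fence = Q1 − 1.5·IQR = 84.50 − 45.00 = 39.50.
Upper fence = Q3 + 1.5·IQR = 114.50 + 45.00 = 159.50.
171 > 159.50 → outlier.
203 > 159.50 → outlier.
All remaining values lie within [39.50, 159.50].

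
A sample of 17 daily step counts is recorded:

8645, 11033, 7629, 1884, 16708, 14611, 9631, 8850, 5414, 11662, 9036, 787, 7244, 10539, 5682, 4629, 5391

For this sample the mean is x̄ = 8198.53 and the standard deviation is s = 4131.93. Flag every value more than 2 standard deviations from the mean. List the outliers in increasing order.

Cutoffs at x̄ ± 2s: 8198.53 ± 2·4131.93 = [-65.33, 16462.39].
16708: z = 2.06, |z| > 2 → outlier.
Every other value lies within [-65.33, 16462.39].

16708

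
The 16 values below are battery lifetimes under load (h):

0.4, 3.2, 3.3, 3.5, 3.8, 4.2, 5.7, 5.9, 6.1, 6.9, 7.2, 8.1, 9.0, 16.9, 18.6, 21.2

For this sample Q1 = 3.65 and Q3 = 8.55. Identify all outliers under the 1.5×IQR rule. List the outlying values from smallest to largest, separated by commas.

16.9, 18.6, 21.2

IQR = Q3 − Q1 = 8.55 − 3.65 = 4.90.
Lower fence = Q1 − 1.5·IQR = 3.65 − 7.35 = -3.70.
Upper fence = Q3 + 1.5·IQR = 8.55 + 7.35 = 15.90.
16.9 > 15.90 → outlier.
18.6 > 15.90 → outlier.
21.2 > 15.90 → outlier.
All remaining values lie within [-3.70, 15.90].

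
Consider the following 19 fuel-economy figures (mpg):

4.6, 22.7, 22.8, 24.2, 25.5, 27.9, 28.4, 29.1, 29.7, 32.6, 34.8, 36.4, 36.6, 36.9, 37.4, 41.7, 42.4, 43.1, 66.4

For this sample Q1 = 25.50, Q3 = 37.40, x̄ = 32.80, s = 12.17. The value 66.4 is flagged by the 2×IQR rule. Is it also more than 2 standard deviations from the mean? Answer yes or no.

z = (66.4 − 32.80) / 12.17 = 2.76.
|z| = 2.76 > 2.

yes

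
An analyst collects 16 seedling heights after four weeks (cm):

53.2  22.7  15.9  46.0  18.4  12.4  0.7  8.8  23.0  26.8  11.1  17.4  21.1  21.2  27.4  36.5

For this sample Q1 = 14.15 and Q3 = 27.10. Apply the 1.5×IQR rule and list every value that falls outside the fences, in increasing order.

53.2

IQR = Q3 − Q1 = 27.10 − 14.15 = 12.95.
Lower fence = Q1 − 1.5·IQR = 14.15 − 19.425 = -5.275.
Upper fence = Q3 + 1.5·IQR = 27.10 + 19.425 = 46.525.
53.2 > 46.525 → outlier.
All remaining values lie within [-5.275, 46.525].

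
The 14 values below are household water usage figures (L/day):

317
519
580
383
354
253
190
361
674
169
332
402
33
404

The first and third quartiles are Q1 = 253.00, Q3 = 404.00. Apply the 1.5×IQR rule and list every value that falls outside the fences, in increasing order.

674

IQR = Q3 − Q1 = 404.00 − 253.00 = 151.00.
Lower fence = Q1 − 1.5·IQR = 253.00 − 226.50 = 26.50.
Upper fence = Q3 + 1.5·IQR = 404.00 + 226.50 = 630.50.
674 > 630.50 → outlier.
All remaining values lie within [26.50, 630.50].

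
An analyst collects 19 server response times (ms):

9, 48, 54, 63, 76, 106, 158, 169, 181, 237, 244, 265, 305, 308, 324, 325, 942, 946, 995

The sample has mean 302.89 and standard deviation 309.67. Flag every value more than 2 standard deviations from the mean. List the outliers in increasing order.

942, 946, 995

Cutoffs at x̄ ± 2s: 302.89 ± 2·309.67 = [-316.45, 922.23].
942: z = 2.06, |z| > 2 → outlier.
946: z = 2.08, |z| > 2 → outlier.
995: z = 2.23, |z| > 2 → outlier.
Every other value lies within [-316.45, 922.23].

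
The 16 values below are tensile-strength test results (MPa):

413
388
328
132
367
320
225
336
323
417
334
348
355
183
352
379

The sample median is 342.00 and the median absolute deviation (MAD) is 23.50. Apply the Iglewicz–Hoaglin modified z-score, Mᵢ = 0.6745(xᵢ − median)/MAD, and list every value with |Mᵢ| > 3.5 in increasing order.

132, 183

|Mᵢ| > 3.5 ⇔ |xᵢ − 342.00| > 3.5·23.50/0.6745 = 121.94.
So outliers lie outside [220.06, 463.94].
132: M = -6.03 → outlier.
183: M = -4.56 → outlier.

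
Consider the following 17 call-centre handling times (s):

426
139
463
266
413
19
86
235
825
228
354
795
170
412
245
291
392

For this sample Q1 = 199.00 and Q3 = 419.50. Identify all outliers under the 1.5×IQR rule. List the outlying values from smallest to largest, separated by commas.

IQR = Q3 − Q1 = 419.50 − 199.00 = 220.50.
Lower fence = Q1 − 1.5·IQR = 199.00 − 330.75 = -131.75.
Upper fence = Q3 + 1.5·IQR = 419.50 + 330.75 = 750.25.
795 > 750.25 → outlier.
825 > 750.25 → outlier.
All remaining values lie within [-131.75, 750.25].

795, 825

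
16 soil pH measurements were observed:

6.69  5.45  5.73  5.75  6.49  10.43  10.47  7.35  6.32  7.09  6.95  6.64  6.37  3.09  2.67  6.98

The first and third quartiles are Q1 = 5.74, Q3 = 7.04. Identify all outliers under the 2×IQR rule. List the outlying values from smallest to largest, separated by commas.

IQR = Q3 − Q1 = 7.04 − 5.74 = 1.30.
Lower fence = Q1 − 2·IQR = 5.74 − 2.60 = 3.14.
Upper fence = Q3 + 2·IQR = 7.04 + 2.60 = 9.64.
2.67 < 3.14 → outlier.
3.09 < 3.14 → outlier.
10.43 > 9.64 → outlier.
10.47 > 9.64 → outlier.
All remaining values lie within [3.14, 9.64].

2.67, 3.09, 10.43, 10.47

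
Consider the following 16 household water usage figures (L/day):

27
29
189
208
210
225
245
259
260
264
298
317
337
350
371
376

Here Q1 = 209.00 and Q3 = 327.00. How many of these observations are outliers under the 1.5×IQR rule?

IQR = 118.00; fences at 209.00 − 177.00 = 32.00 and 327.00 + 177.00 = 504.00.
Outside the cutoffs: 27, 29.

2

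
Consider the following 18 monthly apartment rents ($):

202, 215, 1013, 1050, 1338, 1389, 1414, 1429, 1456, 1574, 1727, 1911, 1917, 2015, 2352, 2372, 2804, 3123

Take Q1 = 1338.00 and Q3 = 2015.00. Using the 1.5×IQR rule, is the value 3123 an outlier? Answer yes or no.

IQR = Q3 − Q1 = 2015.00 − 1338.00 = 677.00.
Lower fence = Q1 − 1.5·IQR = 1338.00 − 1015.50 = 322.50.
Upper fence = Q3 + 1.5·IQR = 2015.00 + 1015.50 = 3030.50.
3123 lies above the upper fence.

yes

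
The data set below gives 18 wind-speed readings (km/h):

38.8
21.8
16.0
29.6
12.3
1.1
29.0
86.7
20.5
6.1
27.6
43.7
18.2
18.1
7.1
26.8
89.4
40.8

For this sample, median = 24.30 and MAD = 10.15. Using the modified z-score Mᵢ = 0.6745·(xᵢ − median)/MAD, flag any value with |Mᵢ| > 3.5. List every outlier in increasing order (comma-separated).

86.7, 89.4

|Mᵢ| > 3.5 ⇔ |xᵢ − 24.30| > 3.5·10.15/0.6745 = 52.67.
So outliers lie outside [-28.37, 76.97].
86.7: M = 4.15 → outlier.
89.4: M = 4.33 → outlier.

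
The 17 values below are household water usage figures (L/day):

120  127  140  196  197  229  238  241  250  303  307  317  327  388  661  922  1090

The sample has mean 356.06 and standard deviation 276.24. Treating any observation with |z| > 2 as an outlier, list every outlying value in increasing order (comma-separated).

922, 1090

Cutoffs at x̄ ± 2s: 356.06 ± 2·276.24 = [-196.42, 908.54].
922: z = 2.05, |z| > 2 → outlier.
1090: z = 2.66, |z| > 2 → outlier.
Every other value lies within [-196.42, 908.54].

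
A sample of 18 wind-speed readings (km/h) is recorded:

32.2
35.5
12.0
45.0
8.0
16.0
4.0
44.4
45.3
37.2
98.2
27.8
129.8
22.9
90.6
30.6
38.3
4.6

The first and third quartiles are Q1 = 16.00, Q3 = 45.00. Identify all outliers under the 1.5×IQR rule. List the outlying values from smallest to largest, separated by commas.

90.6, 98.2, 129.8

IQR = Q3 − Q1 = 45.00 − 16.00 = 29.00.
Lower fence = Q1 − 1.5·IQR = 16.00 − 43.50 = -27.50.
Upper fence = Q3 + 1.5·IQR = 45.00 + 43.50 = 88.50.
90.6 > 88.50 → outlier.
98.2 > 88.50 → outlier.
129.8 > 88.50 → outlier.
All remaining values lie within [-27.50, 88.50].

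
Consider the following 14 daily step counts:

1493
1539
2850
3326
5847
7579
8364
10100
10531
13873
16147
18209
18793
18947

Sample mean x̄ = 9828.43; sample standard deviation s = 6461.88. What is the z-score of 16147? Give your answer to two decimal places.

0.98

z = (16147 − 9828.43) / 6461.88 = 0.98.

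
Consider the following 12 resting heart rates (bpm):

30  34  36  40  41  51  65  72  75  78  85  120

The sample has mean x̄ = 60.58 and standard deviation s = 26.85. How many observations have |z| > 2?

Cutoffs: x̄ ± 2s = [6.88, 114.28].
Outside the cutoffs: 120.

1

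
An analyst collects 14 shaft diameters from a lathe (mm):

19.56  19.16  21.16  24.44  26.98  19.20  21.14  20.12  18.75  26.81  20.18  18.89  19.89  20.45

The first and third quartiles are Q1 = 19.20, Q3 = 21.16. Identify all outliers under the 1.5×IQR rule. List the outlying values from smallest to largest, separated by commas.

IQR = Q3 − Q1 = 21.16 − 19.20 = 1.96.
Lower fence = Q1 − 1.5·IQR = 19.20 − 2.94 = 16.26.
Upper fence = Q3 + 1.5·IQR = 21.16 + 2.94 = 24.10.
24.44 > 24.10 → outlier.
26.81 > 24.10 → outlier.
26.98 > 24.10 → outlier.
All remaining values lie within [16.26, 24.10].

24.44, 26.81, 26.98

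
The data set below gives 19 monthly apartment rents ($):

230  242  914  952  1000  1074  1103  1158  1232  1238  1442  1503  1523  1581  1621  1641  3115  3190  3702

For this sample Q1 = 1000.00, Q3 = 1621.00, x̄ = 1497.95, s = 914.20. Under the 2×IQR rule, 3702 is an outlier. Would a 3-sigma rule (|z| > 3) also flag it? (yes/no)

no

z = (3702 − 1497.95) / 914.20 = 2.41.
|z| = 2.41 ≤ 3.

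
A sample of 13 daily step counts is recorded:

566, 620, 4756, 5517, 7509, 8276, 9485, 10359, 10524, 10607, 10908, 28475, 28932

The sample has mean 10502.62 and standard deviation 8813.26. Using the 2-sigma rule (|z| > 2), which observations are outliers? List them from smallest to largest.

28475, 28932

Cutoffs at x̄ ± 2s: 10502.62 ± 2·8813.26 = [-7123.90, 28129.14].
28475: z = 2.04, |z| > 2 → outlier.
28932: z = 2.09, |z| > 2 → outlier.
Every other value lies within [-7123.90, 28129.14].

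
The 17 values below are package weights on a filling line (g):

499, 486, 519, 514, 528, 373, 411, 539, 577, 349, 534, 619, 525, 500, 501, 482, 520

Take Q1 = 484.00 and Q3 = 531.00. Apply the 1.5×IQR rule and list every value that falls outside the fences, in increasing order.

IQR = Q3 − Q1 = 531.00 − 484.00 = 47.00.
Lower fence = Q1 − 1.5·IQR = 484.00 − 70.50 = 413.50.
Upper fence = Q3 + 1.5·IQR = 531.00 + 70.50 = 601.50.
349 < 413.50 → outlier.
373 < 413.50 → outlier.
411 < 413.50 → outlier.
619 > 601.50 → outlier.
All remaining values lie within [413.50, 601.50].

349, 373, 411, 619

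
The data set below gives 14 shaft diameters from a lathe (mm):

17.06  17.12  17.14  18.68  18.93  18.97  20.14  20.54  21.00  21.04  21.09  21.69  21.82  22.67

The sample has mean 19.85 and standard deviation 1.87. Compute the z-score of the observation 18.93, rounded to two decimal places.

z = (18.93 − 19.85) / 1.87 = -0.49.

-0.49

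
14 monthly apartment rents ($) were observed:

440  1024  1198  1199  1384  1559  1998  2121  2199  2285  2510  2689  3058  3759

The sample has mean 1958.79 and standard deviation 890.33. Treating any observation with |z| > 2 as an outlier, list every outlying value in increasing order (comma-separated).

Cutoffs at x̄ ± 2s: 1958.79 ± 2·890.33 = [178.13, 3739.45].
3759: z = 2.02, |z| > 2 → outlier.
Every other value lies within [178.13, 3739.45].

3759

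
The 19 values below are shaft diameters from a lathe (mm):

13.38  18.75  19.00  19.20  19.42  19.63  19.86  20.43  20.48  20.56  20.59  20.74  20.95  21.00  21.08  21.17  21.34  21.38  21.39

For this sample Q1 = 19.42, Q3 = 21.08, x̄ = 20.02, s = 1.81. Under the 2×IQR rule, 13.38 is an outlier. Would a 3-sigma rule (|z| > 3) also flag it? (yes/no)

yes

z = (13.38 − 20.02) / 1.81 = -3.67.
|z| = 3.67 > 3.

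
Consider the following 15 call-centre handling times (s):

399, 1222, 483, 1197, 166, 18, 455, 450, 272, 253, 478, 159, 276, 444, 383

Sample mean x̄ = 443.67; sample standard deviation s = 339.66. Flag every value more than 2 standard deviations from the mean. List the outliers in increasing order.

Cutoffs at x̄ ± 2s: 443.67 ± 2·339.66 = [-235.65, 1122.99].
1197: z = 2.22, |z| > 2 → outlier.
1222: z = 2.29, |z| > 2 → outlier.
Every other value lies within [-235.65, 1122.99].

1197, 1222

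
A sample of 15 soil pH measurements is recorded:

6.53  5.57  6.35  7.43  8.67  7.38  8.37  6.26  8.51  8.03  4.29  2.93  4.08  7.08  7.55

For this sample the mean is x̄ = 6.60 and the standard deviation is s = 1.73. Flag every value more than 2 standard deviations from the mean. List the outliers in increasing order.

2.93

Cutoffs at x̄ ± 2s: 6.60 ± 2·1.73 = [3.14, 10.06].
2.93: z = -2.12, |z| > 2 → outlier.
Every other value lies within [3.14, 10.06].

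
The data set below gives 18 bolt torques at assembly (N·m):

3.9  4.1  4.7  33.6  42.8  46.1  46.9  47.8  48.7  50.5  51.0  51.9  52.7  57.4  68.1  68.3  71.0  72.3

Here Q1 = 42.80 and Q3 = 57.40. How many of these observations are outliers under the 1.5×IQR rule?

3

IQR = 14.60; fences at 42.80 − 21.90 = 20.90 and 57.40 + 21.90 = 79.30.
Outside the cutoffs: 3.9, 4.1, 4.7.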